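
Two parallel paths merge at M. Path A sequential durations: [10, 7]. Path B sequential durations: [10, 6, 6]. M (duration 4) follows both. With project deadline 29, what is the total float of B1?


Forward pass: ES(B1) = sum of predecessors on chain B = 0
EF = ES + duration = 0 + 10 = 10
Backward pass: LF(M) = deadline = 29; LS(M) = 29 - 4 = 25
LF(B1) = LS(M) - sum(successors on chain B) = 25 - 12 = 13
LS = LF - duration = 13 - 10 = 3
Total float = LS - ES = 3 - 0 = 3

3


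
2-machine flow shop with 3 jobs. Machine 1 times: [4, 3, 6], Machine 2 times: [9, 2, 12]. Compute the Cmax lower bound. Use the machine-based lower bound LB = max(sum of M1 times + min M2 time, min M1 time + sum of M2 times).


LB1 = sum(M1 times) + min(M2 times) = 13 + 2 = 15
LB2 = min(M1 times) + sum(M2 times) = 3 + 23 = 26
Lower bound = max(LB1, LB2) = max(15, 26) = 26

26


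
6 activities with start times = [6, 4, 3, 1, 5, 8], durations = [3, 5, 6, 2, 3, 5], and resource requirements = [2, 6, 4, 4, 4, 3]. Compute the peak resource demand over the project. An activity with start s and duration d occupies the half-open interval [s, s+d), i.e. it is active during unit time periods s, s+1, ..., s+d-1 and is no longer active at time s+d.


Each activity i is active on [start_i, start_i + duration_i).
Compute total resource usage per time slot:
  t=0: active resources = [], total = 0
  t=1: active resources = [4], total = 4
  t=2: active resources = [4], total = 4
  t=3: active resources = [4], total = 4
  t=4: active resources = [6, 4], total = 10
  t=5: active resources = [6, 4, 4], total = 14
  t=6: active resources = [2, 6, 4, 4], total = 16
  t=7: active resources = [2, 6, 4, 4], total = 16
  t=8: active resources = [2, 6, 4, 3], total = 15
  t=9: active resources = [3], total = 3
  t=10: active resources = [3], total = 3
  t=11: active resources = [3], total = 3
  t=12: active resources = [3], total = 3
Peak resource demand = 16

16


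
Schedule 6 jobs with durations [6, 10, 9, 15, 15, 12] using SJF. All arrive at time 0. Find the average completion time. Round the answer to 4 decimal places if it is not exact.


SJF order (ascending): [6, 9, 10, 12, 15, 15]
Completion times:
  Job 1: burst=6, C=6
  Job 2: burst=9, C=15
  Job 3: burst=10, C=25
  Job 4: burst=12, C=37
  Job 5: burst=15, C=52
  Job 6: burst=15, C=67
Average completion = 202/6 = 33.6667

33.6667


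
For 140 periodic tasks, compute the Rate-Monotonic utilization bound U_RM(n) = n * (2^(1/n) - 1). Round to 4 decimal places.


Compute 2^(1/140) = 1.0049633280
Subtract 1: 1.0049633280 - 1 = 0.0049633280
Multiply by n: 140 * 0.0049633280 = 0.6948659200
Round to 4 dp: 0.6949

0.6949


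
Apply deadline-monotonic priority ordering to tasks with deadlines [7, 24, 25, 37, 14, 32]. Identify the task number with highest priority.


Sort tasks by relative deadline (ascending):
  Task 1: deadline = 7
  Task 5: deadline = 14
  Task 2: deadline = 24
  Task 3: deadline = 25
  Task 6: deadline = 32
  Task 4: deadline = 37
Priority order (highest first): [1, 5, 2, 3, 6, 4]
Highest priority task = 1

1


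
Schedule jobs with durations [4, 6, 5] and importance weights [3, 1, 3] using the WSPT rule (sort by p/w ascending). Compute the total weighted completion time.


Compute p/w ratios and sort ascending (WSPT): [(4, 3), (5, 3), (6, 1)]
Compute weighted completion times:
  Job (p=4,w=3): C=4, w*C=3*4=12
  Job (p=5,w=3): C=9, w*C=3*9=27
  Job (p=6,w=1): C=15, w*C=1*15=15
Total weighted completion time = 54

54


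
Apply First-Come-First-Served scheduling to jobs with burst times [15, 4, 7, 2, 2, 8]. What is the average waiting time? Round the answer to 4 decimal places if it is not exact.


FCFS order (as given): [15, 4, 7, 2, 2, 8]
Waiting times:
  Job 1: wait = 0
  Job 2: wait = 15
  Job 3: wait = 19
  Job 4: wait = 26
  Job 5: wait = 28
  Job 6: wait = 30
Sum of waiting times = 118
Average waiting time = 118/6 = 19.6667

19.6667


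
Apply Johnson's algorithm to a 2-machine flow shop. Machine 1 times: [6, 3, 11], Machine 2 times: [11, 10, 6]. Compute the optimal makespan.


Apply Johnson's rule:
  Group 1 (a <= b): [(2, 3, 10), (1, 6, 11)]
  Group 2 (a > b): [(3, 11, 6)]
Optimal job order: [2, 1, 3]
Schedule:
  Job 2: M1 done at 3, M2 done at 13
  Job 1: M1 done at 9, M2 done at 24
  Job 3: M1 done at 20, M2 done at 30
Makespan = 30

30


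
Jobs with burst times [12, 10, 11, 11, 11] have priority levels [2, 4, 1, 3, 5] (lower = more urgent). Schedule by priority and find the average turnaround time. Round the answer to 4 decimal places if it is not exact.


Sort by priority (ascending = highest first):
Order: [(1, 11), (2, 12), (3, 11), (4, 10), (5, 11)]
Completion times:
  Priority 1, burst=11, C=11
  Priority 2, burst=12, C=23
  Priority 3, burst=11, C=34
  Priority 4, burst=10, C=44
  Priority 5, burst=11, C=55
Average turnaround = 167/5 = 33.4

33.4


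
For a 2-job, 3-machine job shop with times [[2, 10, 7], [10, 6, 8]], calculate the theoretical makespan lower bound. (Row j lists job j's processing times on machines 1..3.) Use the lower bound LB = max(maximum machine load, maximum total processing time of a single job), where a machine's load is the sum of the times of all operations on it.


Machine loads:
  Machine 1: 2 + 10 = 12
  Machine 2: 10 + 6 = 16
  Machine 3: 7 + 8 = 15
Max machine load = 16
Job totals:
  Job 1: 19
  Job 2: 24
Max job total = 24
Lower bound = max(16, 24) = 24

24


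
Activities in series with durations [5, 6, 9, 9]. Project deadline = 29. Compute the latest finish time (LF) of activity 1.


LF(activity 1) = deadline - sum of successor durations
Successors: activities 2 through 4 with durations [6, 9, 9]
Sum of successor durations = 24
LF = 29 - 24 = 5

5


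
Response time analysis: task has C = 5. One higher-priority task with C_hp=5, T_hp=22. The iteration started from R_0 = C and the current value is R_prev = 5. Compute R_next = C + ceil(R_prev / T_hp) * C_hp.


R_next = C + ceil(R_prev / T_hp) * C_hp
ceil(5 / 22) = ceil(0.2273) = 1
Interference = 1 * 5 = 5
R_next = 5 + 5 = 10

10


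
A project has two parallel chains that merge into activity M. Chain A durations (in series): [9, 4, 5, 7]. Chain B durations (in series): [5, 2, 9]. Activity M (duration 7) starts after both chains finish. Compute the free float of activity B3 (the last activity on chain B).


ES(B3) = sum of predecessors on chain B = 7
EF(B3) = ES + duration = 7 + 9 = 16
Successor of B3 is M. ES(M) = max(sum(A), sum(B)) = max(25, 16) = 25
Free float = ES(successor) - EF(current) = 25 - 16 = 9

9


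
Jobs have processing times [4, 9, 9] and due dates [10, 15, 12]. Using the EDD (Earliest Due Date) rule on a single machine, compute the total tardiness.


Sort by due date (EDD order): [(4, 10), (9, 12), (9, 15)]
Compute completion times and tardiness:
  Job 1: p=4, d=10, C=4, tardiness=max(0,4-10)=0
  Job 2: p=9, d=12, C=13, tardiness=max(0,13-12)=1
  Job 3: p=9, d=15, C=22, tardiness=max(0,22-15)=7
Total tardiness = 8

8


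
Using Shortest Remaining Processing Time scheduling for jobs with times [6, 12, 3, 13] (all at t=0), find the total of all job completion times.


Since all jobs arrive at t=0, SRPT equals SPT ordering.
SPT order: [3, 6, 12, 13]
Completion times:
  Job 1: p=3, C=3
  Job 2: p=6, C=9
  Job 3: p=12, C=21
  Job 4: p=13, C=34
Total completion time = 3 + 9 + 21 + 34 = 67

67


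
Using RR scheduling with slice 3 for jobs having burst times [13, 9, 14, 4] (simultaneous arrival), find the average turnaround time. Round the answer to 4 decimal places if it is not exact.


Time quantum = 3
Execution trace:
  J1 runs 3 units, time = 3
  J2 runs 3 units, time = 6
  J3 runs 3 units, time = 9
  J4 runs 3 units, time = 12
  J1 runs 3 units, time = 15
  J2 runs 3 units, time = 18
  J3 runs 3 units, time = 21
  J4 runs 1 units, time = 22
  J1 runs 3 units, time = 25
  J2 runs 3 units, time = 28
  J3 runs 3 units, time = 31
  J1 runs 3 units, time = 34
  J3 runs 3 units, time = 37
  J1 runs 1 units, time = 38
  J3 runs 2 units, time = 40
Finish times: [38, 28, 40, 22]
Average turnaround = 128/4 = 32.0

32.0


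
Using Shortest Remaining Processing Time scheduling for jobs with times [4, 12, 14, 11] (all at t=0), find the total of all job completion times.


Since all jobs arrive at t=0, SRPT equals SPT ordering.
SPT order: [4, 11, 12, 14]
Completion times:
  Job 1: p=4, C=4
  Job 2: p=11, C=15
  Job 3: p=12, C=27
  Job 4: p=14, C=41
Total completion time = 4 + 15 + 27 + 41 = 87

87


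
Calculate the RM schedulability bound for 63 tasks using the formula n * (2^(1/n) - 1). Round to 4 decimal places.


Compute 2^(1/63) = 1.0110630845
Subtract 1: 1.0110630845 - 1 = 0.0110630845
Multiply by n: 63 * 0.0110630845 = 0.6969743235
Round to 4 dp: 0.6970

0.6970


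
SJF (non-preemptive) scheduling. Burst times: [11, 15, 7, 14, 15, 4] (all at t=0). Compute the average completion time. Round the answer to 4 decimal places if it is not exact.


SJF order (ascending): [4, 7, 11, 14, 15, 15]
Completion times:
  Job 1: burst=4, C=4
  Job 2: burst=7, C=11
  Job 3: burst=11, C=22
  Job 4: burst=14, C=36
  Job 5: burst=15, C=51
  Job 6: burst=15, C=66
Average completion = 190/6 = 31.6667

31.6667


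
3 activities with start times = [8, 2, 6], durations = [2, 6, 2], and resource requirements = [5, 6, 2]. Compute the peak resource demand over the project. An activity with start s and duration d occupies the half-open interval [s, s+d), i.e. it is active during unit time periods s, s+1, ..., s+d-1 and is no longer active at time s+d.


Each activity i is active on [start_i, start_i + duration_i).
Compute total resource usage per time slot:
  t=0: active resources = [], total = 0
  t=1: active resources = [], total = 0
  t=2: active resources = [6], total = 6
  t=3: active resources = [6], total = 6
  t=4: active resources = [6], total = 6
  t=5: active resources = [6], total = 6
  t=6: active resources = [6, 2], total = 8
  t=7: active resources = [6, 2], total = 8
  t=8: active resources = [5], total = 5
  t=9: active resources = [5], total = 5
Peak resource demand = 8

8


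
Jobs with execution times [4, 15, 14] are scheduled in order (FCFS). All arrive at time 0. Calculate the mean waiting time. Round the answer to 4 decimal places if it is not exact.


FCFS order (as given): [4, 15, 14]
Waiting times:
  Job 1: wait = 0
  Job 2: wait = 4
  Job 3: wait = 19
Sum of waiting times = 23
Average waiting time = 23/3 = 7.6667

7.6667


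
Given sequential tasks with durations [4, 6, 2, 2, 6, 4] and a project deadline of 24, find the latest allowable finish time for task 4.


LF(activity 4) = deadline - sum of successor durations
Successors: activities 5 through 6 with durations [6, 4]
Sum of successor durations = 10
LF = 24 - 10 = 14

14


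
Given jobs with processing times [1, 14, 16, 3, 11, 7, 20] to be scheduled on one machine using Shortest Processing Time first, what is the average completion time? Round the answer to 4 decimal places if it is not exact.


Sort jobs by processing time (SPT order): [1, 3, 7, 11, 14, 16, 20]
Compute completion times sequentially:
  Job 1: processing = 1, completes at 1
  Job 2: processing = 3, completes at 4
  Job 3: processing = 7, completes at 11
  Job 4: processing = 11, completes at 22
  Job 5: processing = 14, completes at 36
  Job 6: processing = 16, completes at 52
  Job 7: processing = 20, completes at 72
Sum of completion times = 198
Average completion time = 198/7 = 28.2857

28.2857


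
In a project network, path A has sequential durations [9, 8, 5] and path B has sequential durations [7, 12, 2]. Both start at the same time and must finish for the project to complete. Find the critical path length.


Path A total = 9 + 8 + 5 = 22
Path B total = 7 + 12 + 2 = 21
Critical path = longest path = max(22, 21) = 22

22


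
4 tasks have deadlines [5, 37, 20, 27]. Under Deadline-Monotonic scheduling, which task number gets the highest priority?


Sort tasks by relative deadline (ascending):
  Task 1: deadline = 5
  Task 3: deadline = 20
  Task 4: deadline = 27
  Task 2: deadline = 37
Priority order (highest first): [1, 3, 4, 2]
Highest priority task = 1

1


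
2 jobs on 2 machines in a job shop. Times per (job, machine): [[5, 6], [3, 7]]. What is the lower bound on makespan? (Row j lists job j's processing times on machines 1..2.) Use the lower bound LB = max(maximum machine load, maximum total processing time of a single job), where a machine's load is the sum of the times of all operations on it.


Machine loads:
  Machine 1: 5 + 3 = 8
  Machine 2: 6 + 7 = 13
Max machine load = 13
Job totals:
  Job 1: 11
  Job 2: 10
Max job total = 11
Lower bound = max(13, 11) = 13

13


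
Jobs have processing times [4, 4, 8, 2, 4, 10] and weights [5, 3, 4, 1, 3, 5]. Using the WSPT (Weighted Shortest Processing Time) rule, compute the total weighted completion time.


Compute p/w ratios and sort ascending (WSPT): [(4, 5), (4, 3), (4, 3), (8, 4), (2, 1), (10, 5)]
Compute weighted completion times:
  Job (p=4,w=5): C=4, w*C=5*4=20
  Job (p=4,w=3): C=8, w*C=3*8=24
  Job (p=4,w=3): C=12, w*C=3*12=36
  Job (p=8,w=4): C=20, w*C=4*20=80
  Job (p=2,w=1): C=22, w*C=1*22=22
  Job (p=10,w=5): C=32, w*C=5*32=160
Total weighted completion time = 342

342


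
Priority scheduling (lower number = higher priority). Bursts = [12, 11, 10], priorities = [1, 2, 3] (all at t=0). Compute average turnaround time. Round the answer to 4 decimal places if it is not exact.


Sort by priority (ascending = highest first):
Order: [(1, 12), (2, 11), (3, 10)]
Completion times:
  Priority 1, burst=12, C=12
  Priority 2, burst=11, C=23
  Priority 3, burst=10, C=33
Average turnaround = 68/3 = 22.6667

22.6667


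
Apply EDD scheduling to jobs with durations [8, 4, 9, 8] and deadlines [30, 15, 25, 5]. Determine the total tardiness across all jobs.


Sort by due date (EDD order): [(8, 5), (4, 15), (9, 25), (8, 30)]
Compute completion times and tardiness:
  Job 1: p=8, d=5, C=8, tardiness=max(0,8-5)=3
  Job 2: p=4, d=15, C=12, tardiness=max(0,12-15)=0
  Job 3: p=9, d=25, C=21, tardiness=max(0,21-25)=0
  Job 4: p=8, d=30, C=29, tardiness=max(0,29-30)=0
Total tardiness = 3

3


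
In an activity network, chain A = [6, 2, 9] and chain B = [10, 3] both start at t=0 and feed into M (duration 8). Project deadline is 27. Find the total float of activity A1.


Forward pass: ES(A1) = sum of predecessors on chain A = 0
EF = ES + duration = 0 + 6 = 6
Backward pass: LF(M) = deadline = 27; LS(M) = 27 - 8 = 19
LF(A1) = LS(M) - sum(successors on chain A) = 19 - 11 = 8
LS = LF - duration = 8 - 6 = 2
Total float = LS - ES = 2 - 0 = 2

2


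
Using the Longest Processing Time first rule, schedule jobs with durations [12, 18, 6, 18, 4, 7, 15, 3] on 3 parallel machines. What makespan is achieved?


Sort jobs in decreasing order (LPT): [18, 18, 15, 12, 7, 6, 4, 3]
Assign each job to the least loaded machine:
  Machine 1: jobs [18, 7, 3], load = 28
  Machine 2: jobs [18, 6, 4], load = 28
  Machine 3: jobs [15, 12], load = 27
Makespan = max load = 28

28


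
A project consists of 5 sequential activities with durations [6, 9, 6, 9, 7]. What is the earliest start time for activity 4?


Activity 4 starts after activities 1 through 3 complete.
Predecessor durations: [6, 9, 6]
ES = 6 + 9 + 6 = 21

21


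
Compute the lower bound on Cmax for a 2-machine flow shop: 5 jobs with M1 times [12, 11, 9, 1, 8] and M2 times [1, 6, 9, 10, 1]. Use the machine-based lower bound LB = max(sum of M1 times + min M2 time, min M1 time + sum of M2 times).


LB1 = sum(M1 times) + min(M2 times) = 41 + 1 = 42
LB2 = min(M1 times) + sum(M2 times) = 1 + 27 = 28
Lower bound = max(LB1, LB2) = max(42, 28) = 42

42


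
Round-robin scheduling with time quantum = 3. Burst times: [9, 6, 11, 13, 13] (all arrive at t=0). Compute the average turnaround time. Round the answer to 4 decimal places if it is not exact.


Time quantum = 3
Execution trace:
  J1 runs 3 units, time = 3
  J2 runs 3 units, time = 6
  J3 runs 3 units, time = 9
  J4 runs 3 units, time = 12
  J5 runs 3 units, time = 15
  J1 runs 3 units, time = 18
  J2 runs 3 units, time = 21
  J3 runs 3 units, time = 24
  J4 runs 3 units, time = 27
  J5 runs 3 units, time = 30
  J1 runs 3 units, time = 33
  J3 runs 3 units, time = 36
  J4 runs 3 units, time = 39
  J5 runs 3 units, time = 42
  J3 runs 2 units, time = 44
  J4 runs 3 units, time = 47
  J5 runs 3 units, time = 50
  J4 runs 1 units, time = 51
  J5 runs 1 units, time = 52
Finish times: [33, 21, 44, 51, 52]
Average turnaround = 201/5 = 40.2

40.2


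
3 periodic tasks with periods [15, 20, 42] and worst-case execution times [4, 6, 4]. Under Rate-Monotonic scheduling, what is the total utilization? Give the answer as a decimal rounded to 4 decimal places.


Compute individual utilizations (exact fractions):
  Task 1: C/T = 4/15 (approx. 0.2667)
  Task 2: C/T = 6/20 = 3/10 (approx. 0.3)
  Task 3: C/T = 4/42 = 2/21 (approx. 0.0952)
Total utilization U = 4/15 + 3/10 + 2/21 = 139/210
Rounded to 4 decimal places: U = 0.6619
RM (Liu & Layland) bound for 3 tasks = 0.779763; compare with U = 139/210 (approx. 0.661905)
U <= bound, so schedulable by RM sufficient condition.

0.6619


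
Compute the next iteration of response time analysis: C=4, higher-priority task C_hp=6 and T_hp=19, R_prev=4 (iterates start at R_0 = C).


R_next = C + ceil(R_prev / T_hp) * C_hp
ceil(4 / 19) = ceil(0.2105) = 1
Interference = 1 * 6 = 6
R_next = 4 + 6 = 10

10


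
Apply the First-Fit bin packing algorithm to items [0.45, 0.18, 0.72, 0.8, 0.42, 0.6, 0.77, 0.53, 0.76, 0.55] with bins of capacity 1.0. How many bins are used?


Place items sequentially using First-Fit:
  Item 0.45 -> new Bin 1
  Item 0.18 -> Bin 1 (now 0.63)
  Item 0.72 -> new Bin 2
  Item 0.8 -> new Bin 3
  Item 0.42 -> new Bin 4
  Item 0.6 -> new Bin 5
  Item 0.77 -> new Bin 6
  Item 0.53 -> Bin 4 (now 0.95)
  Item 0.76 -> new Bin 7
  Item 0.55 -> new Bin 8
Total bins used = 8

8


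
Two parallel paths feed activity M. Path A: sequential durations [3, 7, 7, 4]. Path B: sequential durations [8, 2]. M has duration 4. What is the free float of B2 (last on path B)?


ES(B2) = sum of predecessors on chain B = 8
EF(B2) = ES + duration = 8 + 2 = 10
Successor of B2 is M. ES(M) = max(sum(A), sum(B)) = max(21, 10) = 21
Free float = ES(successor) - EF(current) = 21 - 10 = 11

11


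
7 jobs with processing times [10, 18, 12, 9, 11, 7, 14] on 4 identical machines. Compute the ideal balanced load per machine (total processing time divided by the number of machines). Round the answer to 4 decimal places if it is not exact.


Total processing time = 10 + 18 + 12 + 9 + 11 + 7 + 14 = 81
Number of machines = 4
Ideal balanced load = 81 / 4 = 20.25

20.25


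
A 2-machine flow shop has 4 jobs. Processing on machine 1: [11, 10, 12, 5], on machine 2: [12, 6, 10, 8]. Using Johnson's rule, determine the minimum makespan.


Apply Johnson's rule:
  Group 1 (a <= b): [(4, 5, 8), (1, 11, 12)]
  Group 2 (a > b): [(3, 12, 10), (2, 10, 6)]
Optimal job order: [4, 1, 3, 2]
Schedule:
  Job 4: M1 done at 5, M2 done at 13
  Job 1: M1 done at 16, M2 done at 28
  Job 3: M1 done at 28, M2 done at 38
  Job 2: M1 done at 38, M2 done at 44
Makespan = 44

44


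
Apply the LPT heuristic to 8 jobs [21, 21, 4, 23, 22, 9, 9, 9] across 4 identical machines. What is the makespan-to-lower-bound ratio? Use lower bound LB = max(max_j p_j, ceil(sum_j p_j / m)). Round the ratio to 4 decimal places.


LPT order: [23, 22, 21, 21, 9, 9, 9, 4]
Machine loads after assignment: [27, 31, 30, 30]
LPT makespan = 31
Lower bound = max(max_job, ceil(total/4)) = max(23, 30) = 30
Ratio = 31 / 30 = 1.0333

1.0333


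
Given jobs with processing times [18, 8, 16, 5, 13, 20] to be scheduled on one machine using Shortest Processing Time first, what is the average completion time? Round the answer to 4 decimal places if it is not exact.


Sort jobs by processing time (SPT order): [5, 8, 13, 16, 18, 20]
Compute completion times sequentially:
  Job 1: processing = 5, completes at 5
  Job 2: processing = 8, completes at 13
  Job 3: processing = 13, completes at 26
  Job 4: processing = 16, completes at 42
  Job 5: processing = 18, completes at 60
  Job 6: processing = 20, completes at 80
Sum of completion times = 226
Average completion time = 226/6 = 37.6667

37.6667


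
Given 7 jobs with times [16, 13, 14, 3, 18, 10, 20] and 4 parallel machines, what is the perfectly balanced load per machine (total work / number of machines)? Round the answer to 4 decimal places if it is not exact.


Total processing time = 16 + 13 + 14 + 3 + 18 + 10 + 20 = 94
Number of machines = 4
Ideal balanced load = 94 / 4 = 23.5

23.5


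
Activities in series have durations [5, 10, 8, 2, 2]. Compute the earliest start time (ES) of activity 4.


Activity 4 starts after activities 1 through 3 complete.
Predecessor durations: [5, 10, 8]
ES = 5 + 10 + 8 = 23

23


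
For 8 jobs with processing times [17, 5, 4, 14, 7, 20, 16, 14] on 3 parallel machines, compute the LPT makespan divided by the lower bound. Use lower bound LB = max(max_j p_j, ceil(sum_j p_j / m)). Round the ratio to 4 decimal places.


LPT order: [20, 17, 16, 14, 14, 7, 5, 4]
Machine loads after assignment: [32, 31, 34]
LPT makespan = 34
Lower bound = max(max_job, ceil(total/3)) = max(20, 33) = 33
Ratio = 34 / 33 = 1.0303

1.0303


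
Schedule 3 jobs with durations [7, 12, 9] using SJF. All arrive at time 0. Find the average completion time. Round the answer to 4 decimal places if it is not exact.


SJF order (ascending): [7, 9, 12]
Completion times:
  Job 1: burst=7, C=7
  Job 2: burst=9, C=16
  Job 3: burst=12, C=28
Average completion = 51/3 = 17.0

17.0


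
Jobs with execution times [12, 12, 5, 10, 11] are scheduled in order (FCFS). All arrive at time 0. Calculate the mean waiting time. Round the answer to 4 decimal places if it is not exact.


FCFS order (as given): [12, 12, 5, 10, 11]
Waiting times:
  Job 1: wait = 0
  Job 2: wait = 12
  Job 3: wait = 24
  Job 4: wait = 29
  Job 5: wait = 39
Sum of waiting times = 104
Average waiting time = 104/5 = 20.8

20.8


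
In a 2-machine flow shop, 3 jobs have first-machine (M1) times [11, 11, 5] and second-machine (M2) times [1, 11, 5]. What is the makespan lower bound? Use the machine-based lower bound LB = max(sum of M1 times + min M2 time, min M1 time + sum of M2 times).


LB1 = sum(M1 times) + min(M2 times) = 27 + 1 = 28
LB2 = min(M1 times) + sum(M2 times) = 5 + 17 = 22
Lower bound = max(LB1, LB2) = max(28, 22) = 28

28


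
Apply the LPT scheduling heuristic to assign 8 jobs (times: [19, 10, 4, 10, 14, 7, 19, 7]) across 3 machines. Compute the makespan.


Sort jobs in decreasing order (LPT): [19, 19, 14, 10, 10, 7, 7, 4]
Assign each job to the least loaded machine:
  Machine 1: jobs [19, 10], load = 29
  Machine 2: jobs [19, 7, 4], load = 30
  Machine 3: jobs [14, 10, 7], load = 31
Makespan = max load = 31

31


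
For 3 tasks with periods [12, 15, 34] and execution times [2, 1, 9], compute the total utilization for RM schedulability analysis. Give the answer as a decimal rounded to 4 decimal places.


Compute individual utilizations (exact fractions):
  Task 1: C/T = 2/12 = 1/6 (approx. 0.1667)
  Task 2: C/T = 1/15 (approx. 0.0667)
  Task 3: C/T = 9/34 (approx. 0.2647)
Total utilization U = 1/6 + 1/15 + 9/34 = 127/255
Rounded to 4 decimal places: U = 0.4980
RM (Liu & Layland) bound for 3 tasks = 0.779763; compare with U = 127/255 (approx. 0.498039)
U <= bound, so schedulable by RM sufficient condition.

0.4980


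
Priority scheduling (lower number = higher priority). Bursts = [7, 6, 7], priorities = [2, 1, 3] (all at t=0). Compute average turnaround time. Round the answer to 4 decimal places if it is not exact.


Sort by priority (ascending = highest first):
Order: [(1, 6), (2, 7), (3, 7)]
Completion times:
  Priority 1, burst=6, C=6
  Priority 2, burst=7, C=13
  Priority 3, burst=7, C=20
Average turnaround = 39/3 = 13.0

13.0


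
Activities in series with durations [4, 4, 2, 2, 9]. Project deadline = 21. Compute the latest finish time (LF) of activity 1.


LF(activity 1) = deadline - sum of successor durations
Successors: activities 2 through 5 with durations [4, 2, 2, 9]
Sum of successor durations = 17
LF = 21 - 17 = 4

4


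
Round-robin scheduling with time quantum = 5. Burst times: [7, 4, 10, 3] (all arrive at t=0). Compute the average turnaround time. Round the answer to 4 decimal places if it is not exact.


Time quantum = 5
Execution trace:
  J1 runs 5 units, time = 5
  J2 runs 4 units, time = 9
  J3 runs 5 units, time = 14
  J4 runs 3 units, time = 17
  J1 runs 2 units, time = 19
  J3 runs 5 units, time = 24
Finish times: [19, 9, 24, 17]
Average turnaround = 69/4 = 17.25

17.25


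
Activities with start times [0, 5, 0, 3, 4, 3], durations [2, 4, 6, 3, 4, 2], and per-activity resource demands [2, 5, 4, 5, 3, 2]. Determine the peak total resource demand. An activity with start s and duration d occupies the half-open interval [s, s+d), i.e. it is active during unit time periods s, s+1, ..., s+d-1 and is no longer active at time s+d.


Each activity i is active on [start_i, start_i + duration_i).
Compute total resource usage per time slot:
  t=0: active resources = [2, 4], total = 6
  t=1: active resources = [2, 4], total = 6
  t=2: active resources = [4], total = 4
  t=3: active resources = [4, 5, 2], total = 11
  t=4: active resources = [4, 5, 3, 2], total = 14
  t=5: active resources = [5, 4, 5, 3], total = 17
  t=6: active resources = [5, 3], total = 8
  t=7: active resources = [5, 3], total = 8
  t=8: active resources = [5], total = 5
Peak resource demand = 17

17


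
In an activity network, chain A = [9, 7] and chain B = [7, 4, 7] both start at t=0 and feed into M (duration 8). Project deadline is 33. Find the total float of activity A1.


Forward pass: ES(A1) = sum of predecessors on chain A = 0
EF = ES + duration = 0 + 9 = 9
Backward pass: LF(M) = deadline = 33; LS(M) = 33 - 8 = 25
LF(A1) = LS(M) - sum(successors on chain A) = 25 - 7 = 18
LS = LF - duration = 18 - 9 = 9
Total float = LS - ES = 9 - 0 = 9

9


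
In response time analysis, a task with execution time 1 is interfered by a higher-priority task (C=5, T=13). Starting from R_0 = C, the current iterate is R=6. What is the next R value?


R_next = C + ceil(R_prev / T_hp) * C_hp
ceil(6 / 13) = ceil(0.4615) = 1
Interference = 1 * 5 = 5
R_next = 1 + 5 = 6
R_next = R_prev, so the iteration has converged (response time = 6).

6


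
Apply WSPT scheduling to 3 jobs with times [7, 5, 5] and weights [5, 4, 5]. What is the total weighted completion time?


Compute p/w ratios and sort ascending (WSPT): [(5, 5), (5, 4), (7, 5)]
Compute weighted completion times:
  Job (p=5,w=5): C=5, w*C=5*5=25
  Job (p=5,w=4): C=10, w*C=4*10=40
  Job (p=7,w=5): C=17, w*C=5*17=85
Total weighted completion time = 150

150


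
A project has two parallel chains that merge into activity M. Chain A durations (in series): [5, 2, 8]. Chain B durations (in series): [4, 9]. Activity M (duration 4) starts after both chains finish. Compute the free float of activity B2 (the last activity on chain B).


ES(B2) = sum of predecessors on chain B = 4
EF(B2) = ES + duration = 4 + 9 = 13
Successor of B2 is M. ES(M) = max(sum(A), sum(B)) = max(15, 13) = 15
Free float = ES(successor) - EF(current) = 15 - 13 = 2

2


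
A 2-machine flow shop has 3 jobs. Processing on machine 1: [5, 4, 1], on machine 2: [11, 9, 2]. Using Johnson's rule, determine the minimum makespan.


Apply Johnson's rule:
  Group 1 (a <= b): [(3, 1, 2), (2, 4, 9), (1, 5, 11)]
  Group 2 (a > b): []
Optimal job order: [3, 2, 1]
Schedule:
  Job 3: M1 done at 1, M2 done at 3
  Job 2: M1 done at 5, M2 done at 14
  Job 1: M1 done at 10, M2 done at 25
Makespan = 25

25


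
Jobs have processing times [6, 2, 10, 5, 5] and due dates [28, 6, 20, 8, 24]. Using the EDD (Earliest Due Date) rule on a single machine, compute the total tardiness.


Sort by due date (EDD order): [(2, 6), (5, 8), (10, 20), (5, 24), (6, 28)]
Compute completion times and tardiness:
  Job 1: p=2, d=6, C=2, tardiness=max(0,2-6)=0
  Job 2: p=5, d=8, C=7, tardiness=max(0,7-8)=0
  Job 3: p=10, d=20, C=17, tardiness=max(0,17-20)=0
  Job 4: p=5, d=24, C=22, tardiness=max(0,22-24)=0
  Job 5: p=6, d=28, C=28, tardiness=max(0,28-28)=0
Total tardiness = 0

0


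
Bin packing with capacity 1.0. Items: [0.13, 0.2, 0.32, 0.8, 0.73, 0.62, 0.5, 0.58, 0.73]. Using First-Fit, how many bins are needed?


Place items sequentially using First-Fit:
  Item 0.13 -> new Bin 1
  Item 0.2 -> Bin 1 (now 0.33)
  Item 0.32 -> Bin 1 (now 0.65)
  Item 0.8 -> new Bin 2
  Item 0.73 -> new Bin 3
  Item 0.62 -> new Bin 4
  Item 0.5 -> new Bin 5
  Item 0.58 -> new Bin 6
  Item 0.73 -> new Bin 7
Total bins used = 7

7


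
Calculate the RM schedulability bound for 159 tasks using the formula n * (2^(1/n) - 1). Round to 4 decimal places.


Compute 2^(1/159) = 1.0043689323
Subtract 1: 1.0043689323 - 1 = 0.0043689323
Multiply by n: 159 * 0.0043689323 = 0.6946602357
Round to 4 dp: 0.6947

0.6947


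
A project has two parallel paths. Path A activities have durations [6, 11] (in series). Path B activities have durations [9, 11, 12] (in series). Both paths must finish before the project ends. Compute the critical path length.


Path A total = 6 + 11 = 17
Path B total = 9 + 11 + 12 = 32
Critical path = longest path = max(17, 32) = 32

32


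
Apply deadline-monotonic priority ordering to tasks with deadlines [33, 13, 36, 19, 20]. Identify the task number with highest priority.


Sort tasks by relative deadline (ascending):
  Task 2: deadline = 13
  Task 4: deadline = 19
  Task 5: deadline = 20
  Task 1: deadline = 33
  Task 3: deadline = 36
Priority order (highest first): [2, 4, 5, 1, 3]
Highest priority task = 2

2


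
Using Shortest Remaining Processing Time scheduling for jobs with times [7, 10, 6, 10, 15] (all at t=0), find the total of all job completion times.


Since all jobs arrive at t=0, SRPT equals SPT ordering.
SPT order: [6, 7, 10, 10, 15]
Completion times:
  Job 1: p=6, C=6
  Job 2: p=7, C=13
  Job 3: p=10, C=23
  Job 4: p=10, C=33
  Job 5: p=15, C=48
Total completion time = 6 + 13 + 23 + 33 + 48 = 123

123


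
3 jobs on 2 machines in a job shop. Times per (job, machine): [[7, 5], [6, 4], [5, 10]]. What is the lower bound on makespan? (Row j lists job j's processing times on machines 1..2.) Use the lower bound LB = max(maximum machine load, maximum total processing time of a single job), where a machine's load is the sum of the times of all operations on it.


Machine loads:
  Machine 1: 7 + 6 + 5 = 18
  Machine 2: 5 + 4 + 10 = 19
Max machine load = 19
Job totals:
  Job 1: 12
  Job 2: 10
  Job 3: 15
Max job total = 15
Lower bound = max(19, 15) = 19

19


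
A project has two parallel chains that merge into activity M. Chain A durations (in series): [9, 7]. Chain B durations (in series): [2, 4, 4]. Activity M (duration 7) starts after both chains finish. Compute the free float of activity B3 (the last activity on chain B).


ES(B3) = sum of predecessors on chain B = 6
EF(B3) = ES + duration = 6 + 4 = 10
Successor of B3 is M. ES(M) = max(sum(A), sum(B)) = max(16, 10) = 16
Free float = ES(successor) - EF(current) = 16 - 10 = 6

6


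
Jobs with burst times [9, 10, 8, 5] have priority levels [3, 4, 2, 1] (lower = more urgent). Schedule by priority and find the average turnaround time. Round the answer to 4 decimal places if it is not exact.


Sort by priority (ascending = highest first):
Order: [(1, 5), (2, 8), (3, 9), (4, 10)]
Completion times:
  Priority 1, burst=5, C=5
  Priority 2, burst=8, C=13
  Priority 3, burst=9, C=22
  Priority 4, burst=10, C=32
Average turnaround = 72/4 = 18.0

18.0


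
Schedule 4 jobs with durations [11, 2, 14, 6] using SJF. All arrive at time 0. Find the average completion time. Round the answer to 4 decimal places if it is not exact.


SJF order (ascending): [2, 6, 11, 14]
Completion times:
  Job 1: burst=2, C=2
  Job 2: burst=6, C=8
  Job 3: burst=11, C=19
  Job 4: burst=14, C=33
Average completion = 62/4 = 15.5

15.5


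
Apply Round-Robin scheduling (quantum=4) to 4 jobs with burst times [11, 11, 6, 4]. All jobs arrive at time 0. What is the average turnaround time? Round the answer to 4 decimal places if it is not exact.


Time quantum = 4
Execution trace:
  J1 runs 4 units, time = 4
  J2 runs 4 units, time = 8
  J3 runs 4 units, time = 12
  J4 runs 4 units, time = 16
  J1 runs 4 units, time = 20
  J2 runs 4 units, time = 24
  J3 runs 2 units, time = 26
  J1 runs 3 units, time = 29
  J2 runs 3 units, time = 32
Finish times: [29, 32, 26, 16]
Average turnaround = 103/4 = 25.75

25.75


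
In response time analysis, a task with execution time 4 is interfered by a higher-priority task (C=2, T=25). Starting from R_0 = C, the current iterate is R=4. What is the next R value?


R_next = C + ceil(R_prev / T_hp) * C_hp
ceil(4 / 25) = ceil(0.16) = 1
Interference = 1 * 2 = 2
R_next = 4 + 2 = 6

6


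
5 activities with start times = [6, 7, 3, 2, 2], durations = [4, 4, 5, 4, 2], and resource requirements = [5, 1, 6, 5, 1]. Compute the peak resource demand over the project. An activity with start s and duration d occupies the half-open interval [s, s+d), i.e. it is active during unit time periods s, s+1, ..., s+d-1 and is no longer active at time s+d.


Each activity i is active on [start_i, start_i + duration_i).
Compute total resource usage per time slot:
  t=0: active resources = [], total = 0
  t=1: active resources = [], total = 0
  t=2: active resources = [5, 1], total = 6
  t=3: active resources = [6, 5, 1], total = 12
  t=4: active resources = [6, 5], total = 11
  t=5: active resources = [6, 5], total = 11
  t=6: active resources = [5, 6], total = 11
  t=7: active resources = [5, 1, 6], total = 12
  t=8: active resources = [5, 1], total = 6
  t=9: active resources = [5, 1], total = 6
  t=10: active resources = [1], total = 1
Peak resource demand = 12

12


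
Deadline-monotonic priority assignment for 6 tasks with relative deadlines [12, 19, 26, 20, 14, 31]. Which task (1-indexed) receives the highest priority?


Sort tasks by relative deadline (ascending):
  Task 1: deadline = 12
  Task 5: deadline = 14
  Task 2: deadline = 19
  Task 4: deadline = 20
  Task 3: deadline = 26
  Task 6: deadline = 31
Priority order (highest first): [1, 5, 2, 4, 3, 6]
Highest priority task = 1

1


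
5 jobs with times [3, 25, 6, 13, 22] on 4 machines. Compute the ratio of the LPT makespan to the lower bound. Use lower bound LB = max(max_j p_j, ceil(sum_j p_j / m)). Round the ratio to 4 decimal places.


LPT order: [25, 22, 13, 6, 3]
Machine loads after assignment: [25, 22, 13, 9]
LPT makespan = 25
Lower bound = max(max_job, ceil(total/4)) = max(25, 18) = 25
Ratio = 25 / 25 = 1.0

1.0


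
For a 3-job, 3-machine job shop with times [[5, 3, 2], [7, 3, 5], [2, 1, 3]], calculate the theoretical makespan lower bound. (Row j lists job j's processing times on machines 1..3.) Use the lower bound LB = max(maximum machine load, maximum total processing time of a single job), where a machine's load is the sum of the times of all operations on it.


Machine loads:
  Machine 1: 5 + 7 + 2 = 14
  Machine 2: 3 + 3 + 1 = 7
  Machine 3: 2 + 5 + 3 = 10
Max machine load = 14
Job totals:
  Job 1: 10
  Job 2: 15
  Job 3: 6
Max job total = 15
Lower bound = max(14, 15) = 15

15


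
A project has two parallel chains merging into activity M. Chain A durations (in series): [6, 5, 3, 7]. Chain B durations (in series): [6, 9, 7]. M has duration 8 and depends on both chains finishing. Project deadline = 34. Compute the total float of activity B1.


Forward pass: ES(B1) = sum of predecessors on chain B = 0
EF = ES + duration = 0 + 6 = 6
Backward pass: LF(M) = deadline = 34; LS(M) = 34 - 8 = 26
LF(B1) = LS(M) - sum(successors on chain B) = 26 - 16 = 10
LS = LF - duration = 10 - 6 = 4
Total float = LS - ES = 4 - 0 = 4

4


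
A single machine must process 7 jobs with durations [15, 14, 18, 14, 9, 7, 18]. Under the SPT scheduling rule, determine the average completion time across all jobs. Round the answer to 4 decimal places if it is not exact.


Sort jobs by processing time (SPT order): [7, 9, 14, 14, 15, 18, 18]
Compute completion times sequentially:
  Job 1: processing = 7, completes at 7
  Job 2: processing = 9, completes at 16
  Job 3: processing = 14, completes at 30
  Job 4: processing = 14, completes at 44
  Job 5: processing = 15, completes at 59
  Job 6: processing = 18, completes at 77
  Job 7: processing = 18, completes at 95
Sum of completion times = 328
Average completion time = 328/7 = 46.8571

46.8571


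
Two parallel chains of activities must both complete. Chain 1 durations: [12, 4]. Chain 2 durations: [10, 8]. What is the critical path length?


Path A total = 12 + 4 = 16
Path B total = 10 + 8 = 18
Critical path = longest path = max(16, 18) = 18

18


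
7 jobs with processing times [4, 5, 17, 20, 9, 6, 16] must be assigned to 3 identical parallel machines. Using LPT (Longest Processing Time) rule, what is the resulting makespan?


Sort jobs in decreasing order (LPT): [20, 17, 16, 9, 6, 5, 4]
Assign each job to the least loaded machine:
  Machine 1: jobs [20, 5], load = 25
  Machine 2: jobs [17, 6, 4], load = 27
  Machine 3: jobs [16, 9], load = 25
Makespan = max load = 27

27


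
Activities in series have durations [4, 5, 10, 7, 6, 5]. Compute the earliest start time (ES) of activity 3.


Activity 3 starts after activities 1 through 2 complete.
Predecessor durations: [4, 5]
ES = 4 + 5 = 9

9


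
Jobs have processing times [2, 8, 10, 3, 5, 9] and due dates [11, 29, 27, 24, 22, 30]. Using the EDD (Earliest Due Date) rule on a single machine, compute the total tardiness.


Sort by due date (EDD order): [(2, 11), (5, 22), (3, 24), (10, 27), (8, 29), (9, 30)]
Compute completion times and tardiness:
  Job 1: p=2, d=11, C=2, tardiness=max(0,2-11)=0
  Job 2: p=5, d=22, C=7, tardiness=max(0,7-22)=0
  Job 3: p=3, d=24, C=10, tardiness=max(0,10-24)=0
  Job 4: p=10, d=27, C=20, tardiness=max(0,20-27)=0
  Job 5: p=8, d=29, C=28, tardiness=max(0,28-29)=0
  Job 6: p=9, d=30, C=37, tardiness=max(0,37-30)=7
Total tardiness = 7

7


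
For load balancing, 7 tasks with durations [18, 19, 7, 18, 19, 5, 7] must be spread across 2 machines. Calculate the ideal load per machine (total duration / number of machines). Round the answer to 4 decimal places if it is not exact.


Total processing time = 18 + 19 + 7 + 18 + 19 + 5 + 7 = 93
Number of machines = 2
Ideal balanced load = 93 / 2 = 46.5

46.5


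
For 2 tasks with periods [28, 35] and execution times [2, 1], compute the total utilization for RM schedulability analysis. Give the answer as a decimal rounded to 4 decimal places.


Compute individual utilizations (exact fractions):
  Task 1: C/T = 2/28 = 1/14 (approx. 0.0714)
  Task 2: C/T = 1/35 (approx. 0.0286)
Total utilization U = 1/14 + 1/35 = 1/10
Rounded to 4 decimal places: U = 0.1000
RM (Liu & Layland) bound for 2 tasks = 0.828427; compare with U = 1/10 (approx. 0.100000)
U <= bound, so schedulable by RM sufficient condition.

0.1000


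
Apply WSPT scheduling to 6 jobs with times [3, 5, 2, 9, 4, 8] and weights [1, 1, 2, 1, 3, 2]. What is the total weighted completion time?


Compute p/w ratios and sort ascending (WSPT): [(2, 2), (4, 3), (3, 1), (8, 2), (5, 1), (9, 1)]
Compute weighted completion times:
  Job (p=2,w=2): C=2, w*C=2*2=4
  Job (p=4,w=3): C=6, w*C=3*6=18
  Job (p=3,w=1): C=9, w*C=1*9=9
  Job (p=8,w=2): C=17, w*C=2*17=34
  Job (p=5,w=1): C=22, w*C=1*22=22
  Job (p=9,w=1): C=31, w*C=1*31=31
Total weighted completion time = 118

118


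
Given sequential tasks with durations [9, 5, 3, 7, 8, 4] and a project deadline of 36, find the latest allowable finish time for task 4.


LF(activity 4) = deadline - sum of successor durations
Successors: activities 5 through 6 with durations [8, 4]
Sum of successor durations = 12
LF = 36 - 12 = 24

24
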